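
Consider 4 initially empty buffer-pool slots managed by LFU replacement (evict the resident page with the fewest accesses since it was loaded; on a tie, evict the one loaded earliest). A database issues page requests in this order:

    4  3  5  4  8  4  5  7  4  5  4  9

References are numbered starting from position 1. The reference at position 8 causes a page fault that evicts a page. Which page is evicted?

3

pos 1: 4: fault, frames [4]
pos 2: 3: fault, frames [4, 3]
pos 3: 5: fault, frames [4, 3, 5]
pos 4: 4: hit
pos 5: 8: fault, frames [4, 3, 5, 8]
pos 6: 4: hit
pos 7: 5: hit
pos 8: 7: fault, evict 3, frames [4, 5, 8, 7]
At position 8, page 3 is evicted.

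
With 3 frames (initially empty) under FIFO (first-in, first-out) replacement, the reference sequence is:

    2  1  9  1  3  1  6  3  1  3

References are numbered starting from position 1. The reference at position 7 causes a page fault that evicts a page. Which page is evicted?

pos 1: 2 → miss, frames {2}
pos 2: 1 → miss, frames {2,1}
pos 3: 9 → miss, frames {2,1,9}
pos 4: 1 → hit
pos 5: 3 → miss, evict 2, frames {1,9,3}
pos 6: 1 → hit
pos 7: 6 → miss, evict 1, frames {9,3,6}
At position 7, page 1 is evicted.

1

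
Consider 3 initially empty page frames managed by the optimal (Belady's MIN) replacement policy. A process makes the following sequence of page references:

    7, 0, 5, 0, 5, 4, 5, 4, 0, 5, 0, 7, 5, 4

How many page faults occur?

5

7 → fault, frames [7]
0 → fault, frames [7, 0]
5 → fault, frames [7, 0, 5]
0 → hit
5 → hit
4 → fault, evict 7, frames [0, 5, 4]
5 → hit
4 → hit
0 → hit
5 → hit
0 → hit
7 → fault, evict 0, frames [5, 4, 7]
5 → hit
4 → hit
Page faults: 5.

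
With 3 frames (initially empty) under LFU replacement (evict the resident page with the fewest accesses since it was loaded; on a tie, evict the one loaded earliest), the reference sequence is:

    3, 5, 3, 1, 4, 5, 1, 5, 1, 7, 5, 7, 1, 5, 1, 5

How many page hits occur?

9

3: fault, frames (3)
5: fault, frames (3 5)
3: hit
1: fault, frames (3 5 1)
4: fault, evict 5, frames (3 1 4)
5: fault, evict 1, frames (3 4 5)
1: fault, evict 4, frames (3 5 1)
5: hit
1: hit
7: fault, evict 3, frames (5 1 7)
5: hit
7: hit
1: hit
5: hit
1: hit
5: hit
Hits: 9.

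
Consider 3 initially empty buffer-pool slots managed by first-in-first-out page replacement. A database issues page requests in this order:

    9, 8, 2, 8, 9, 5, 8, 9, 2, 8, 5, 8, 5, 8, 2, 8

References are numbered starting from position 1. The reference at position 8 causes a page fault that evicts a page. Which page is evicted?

pos 1: 9 → fault, frames (9)
pos 2: 8 → fault, frames (9 8)
pos 3: 2 → fault, frames (9 8 2)
pos 4: 8 → hit
pos 5: 9 → hit
pos 6: 5 → fault, evict 9, frames (8 2 5)
pos 7: 8 → hit
pos 8: 9 → fault, evict 8, frames (2 5 9)
At position 8, page 8 is evicted.

8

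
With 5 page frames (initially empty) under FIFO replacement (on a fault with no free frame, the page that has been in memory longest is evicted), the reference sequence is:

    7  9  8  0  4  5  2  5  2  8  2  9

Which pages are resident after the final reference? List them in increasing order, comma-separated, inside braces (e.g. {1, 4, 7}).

7: miss, frames [7]
9: miss, frames [7, 9]
8: miss, frames [7, 9, 8]
0: miss, frames [7, 9, 8, 0]
4: miss, frames [7, 9, 8, 0, 4]
5: miss, evict 7, frames [9, 8, 0, 4, 5]
2: miss, evict 9, frames [8, 0, 4, 5, 2]
5: hit
2: hit
8: hit
2: hit
9: miss, evict 8, frames [0, 4, 5, 2, 9]

{0, 2, 4, 5, 9}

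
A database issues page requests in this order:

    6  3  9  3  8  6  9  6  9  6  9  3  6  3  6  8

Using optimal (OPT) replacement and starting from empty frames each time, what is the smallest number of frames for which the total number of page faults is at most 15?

2

f=1: 16 faults
f=2: 7 faults
f=3: 5 faults
f=4: 4 faults
Smallest f with faults ≤ 15 is 2.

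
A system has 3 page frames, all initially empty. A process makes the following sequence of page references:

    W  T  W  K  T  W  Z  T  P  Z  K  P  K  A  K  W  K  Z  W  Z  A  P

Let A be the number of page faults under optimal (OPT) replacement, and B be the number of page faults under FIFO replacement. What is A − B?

Under OPT: F F . F . . F . F . . . . F . F . . . . F F → 9 faults.
Under FIFO: F F . F . . F . F . . . . F F F . F . . F F → 11 faults.
A − B = 9 − 11 = -2.

-2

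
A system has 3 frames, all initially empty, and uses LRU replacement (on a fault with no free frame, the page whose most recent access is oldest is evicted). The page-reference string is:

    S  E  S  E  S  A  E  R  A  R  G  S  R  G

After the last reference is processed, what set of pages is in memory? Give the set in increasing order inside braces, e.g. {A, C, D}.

{G, R, S}

S → fault, frames [S]
E → fault, frames [S, E]
S → hit
E → hit
S → hit
A → fault, frames [E, S, A]
E → hit
R → fault, evict S, frames [A, E, R]
A → hit
R → hit
G → fault, evict E, frames [A, R, G]
S → fault, evict A, frames [R, G, S]
R → hit
G → hit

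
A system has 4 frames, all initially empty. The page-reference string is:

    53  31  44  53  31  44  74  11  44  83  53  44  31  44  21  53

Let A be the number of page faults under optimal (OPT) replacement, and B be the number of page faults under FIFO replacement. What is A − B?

Under OPT: F F F . . . F F . F . . . . F . → 7 faults.
Under FIFO: F F F . . . F F . F F F F . F . → 10 faults.
A − B = 7 − 10 = -3.

-3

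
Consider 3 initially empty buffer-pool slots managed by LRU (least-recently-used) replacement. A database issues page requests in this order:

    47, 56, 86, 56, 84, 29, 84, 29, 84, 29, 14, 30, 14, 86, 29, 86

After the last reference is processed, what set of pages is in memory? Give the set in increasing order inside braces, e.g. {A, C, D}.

{14, 29, 86}

47 → fault, frames (47)
56 → fault, frames (47 56)
86 → fault, frames (47 56 86)
56 → hit
84 → fault, evict 47, frames (86 56 84)
29 → fault, evict 86, frames (56 84 29)
84 → hit
29 → hit
84 → hit
29 → hit
14 → fault, evict 56, frames (84 29 14)
30 → fault, evict 84, frames (29 14 30)
14 → hit
86 → fault, evict 29, frames (30 14 86)
29 → fault, evict 30, frames (14 86 29)
86 → hit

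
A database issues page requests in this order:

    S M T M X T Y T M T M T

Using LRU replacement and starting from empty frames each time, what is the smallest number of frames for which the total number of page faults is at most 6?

3

f=1: 12 faults
f=2: 7 faults
f=3: 6 faults
f=4: 5 faults
f=5: 5 faults
Smallest f with faults ≤ 6 is 3.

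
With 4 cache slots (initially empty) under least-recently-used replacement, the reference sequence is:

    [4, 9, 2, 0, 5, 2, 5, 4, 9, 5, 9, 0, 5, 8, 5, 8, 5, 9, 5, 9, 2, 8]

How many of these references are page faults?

4 -> miss, frames (4)
9 -> miss, frames (4 9)
2 -> miss, frames (4 9 2)
0 -> miss, frames (4 9 2 0)
5 -> miss, evict 4, frames (9 2 0 5)
2 -> hit
5 -> hit
4 -> miss, evict 9, frames (0 2 5 4)
9 -> miss, evict 0, frames (2 5 4 9)
5 -> hit
9 -> hit
0 -> miss, evict 2, frames (4 5 9 0)
5 -> hit
8 -> miss, evict 4, frames (9 0 5 8)
5 -> hit
8 -> hit
5 -> hit
9 -> hit
5 -> hit
9 -> hit
2 -> miss, evict 0, frames (8 5 9 2)
8 -> hit
Page faults: 10.

10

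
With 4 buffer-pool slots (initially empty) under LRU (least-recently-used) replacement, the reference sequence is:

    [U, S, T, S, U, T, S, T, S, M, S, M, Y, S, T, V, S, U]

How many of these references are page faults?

7

U -> miss, frames {U}
S -> miss, frames {U,S}
T -> miss, frames {U,S,T}
S -> hit
U -> hit
T -> hit
S -> hit
T -> hit
S -> hit
M -> miss, frames {U,T,S,M}
S -> hit
M -> hit
Y -> miss, evict U, frames {T,S,M,Y}
S -> hit
T -> hit
V -> miss, evict M, frames {Y,S,T,V}
S -> hit
U -> miss, evict Y, frames {T,V,S,U}
Page faults: 7.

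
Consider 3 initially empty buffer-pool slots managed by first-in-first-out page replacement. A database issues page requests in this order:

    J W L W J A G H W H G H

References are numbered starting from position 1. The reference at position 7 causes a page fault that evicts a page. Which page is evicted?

W

pos 1: J: miss, frames (J)
pos 2: W: miss, frames (J W)
pos 3: L: miss, frames (J W L)
pos 4: W: hit
pos 5: J: hit
pos 6: A: miss, evict J, frames (W L A)
pos 7: G: miss, evict W, frames (L A G)
At position 7, page W is evicted.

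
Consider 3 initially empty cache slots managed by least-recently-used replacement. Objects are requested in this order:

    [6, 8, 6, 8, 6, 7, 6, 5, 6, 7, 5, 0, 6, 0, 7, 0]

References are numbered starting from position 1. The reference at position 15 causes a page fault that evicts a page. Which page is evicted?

pos 1: 6 → miss, frames (6)
pos 2: 8 → miss, frames (6 8)
pos 3: 6 → hit
pos 4: 8 → hit
pos 5: 6 → hit
pos 6: 7 → miss, frames (8 6 7)
pos 7: 6 → hit
pos 8: 5 → miss, evict 8, frames (7 6 5)
pos 9: 6 → hit
pos 10: 7 → hit
pos 11: 5 → hit
pos 12: 0 → miss, evict 6, frames (7 5 0)
pos 13: 6 → miss, evict 7, frames (5 0 6)
pos 14: 0 → hit
pos 15: 7 → miss, evict 5, frames (6 0 7)
At position 15, page 5 is evicted.

5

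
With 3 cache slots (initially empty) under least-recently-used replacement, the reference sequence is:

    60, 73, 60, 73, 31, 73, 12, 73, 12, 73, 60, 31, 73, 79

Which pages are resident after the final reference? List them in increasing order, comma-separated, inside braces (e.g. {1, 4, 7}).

60 -> miss, frames [60]
73 -> miss, frames [60, 73]
60 -> hit
73 -> hit
31 -> miss, frames [60, 73, 31]
73 -> hit
12 -> miss, evict 60, frames [31, 73, 12]
73 -> hit
12 -> hit
73 -> hit
60 -> miss, evict 31, frames [12, 73, 60]
31 -> miss, evict 12, frames [73, 60, 31]
73 -> hit
79 -> miss, evict 60, frames [31, 73, 79]

{31, 73, 79}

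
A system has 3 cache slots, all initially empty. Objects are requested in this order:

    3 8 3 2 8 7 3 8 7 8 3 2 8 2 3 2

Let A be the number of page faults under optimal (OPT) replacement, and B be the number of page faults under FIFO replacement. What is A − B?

Under OPT: F F . F . F . . . . . F . . . . → 5 faults.
Under FIFO: F F . F . F F F . . . F . . . . → 7 faults.
A − B = 5 − 7 = -2.

-2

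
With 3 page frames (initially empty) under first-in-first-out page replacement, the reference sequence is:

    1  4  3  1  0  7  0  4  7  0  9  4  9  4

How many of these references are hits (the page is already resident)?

7

1: fault, frames (1)
4: fault, frames (1 4)
3: fault, frames (1 4 3)
1: hit
0: fault, evict 1, frames (4 3 0)
7: fault, evict 4, frames (3 0 7)
0: hit
4: fault, evict 3, frames (0 7 4)
7: hit
0: hit
9: fault, evict 0, frames (7 4 9)
4: hit
9: hit
4: hit
Hits: 7.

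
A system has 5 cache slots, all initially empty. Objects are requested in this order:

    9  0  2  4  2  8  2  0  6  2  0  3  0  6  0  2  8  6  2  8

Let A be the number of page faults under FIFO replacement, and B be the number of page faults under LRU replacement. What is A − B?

2

Under FIFO: F F F F . F . . F . . F F . . F . . . . → 9 faults.
Under LRU: F F F F . F . . F . . F . . . . . . . . → 7 faults.
A − B = 9 − 7 = 2.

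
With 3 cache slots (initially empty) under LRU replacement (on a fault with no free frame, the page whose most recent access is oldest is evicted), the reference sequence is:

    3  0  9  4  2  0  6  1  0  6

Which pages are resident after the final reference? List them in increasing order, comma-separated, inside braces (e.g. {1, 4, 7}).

3 → fault, frames [3]
0 → fault, frames [3, 0]
9 → fault, frames [3, 0, 9]
4 → fault, evict 3, frames [0, 9, 4]
2 → fault, evict 0, frames [9, 4, 2]
0 → fault, evict 9, frames [4, 2, 0]
6 → fault, evict 4, frames [2, 0, 6]
1 → fault, evict 2, frames [0, 6, 1]
0 → hit
6 → hit

{0, 1, 6}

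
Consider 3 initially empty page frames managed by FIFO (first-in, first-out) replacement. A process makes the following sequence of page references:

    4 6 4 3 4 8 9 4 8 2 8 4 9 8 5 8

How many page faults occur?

10

4 → miss, frames (4)
6 → miss, frames (4 6)
4 → hit
3 → miss, frames (4 6 3)
4 → hit
8 → miss, evict 4, frames (6 3 8)
9 → miss, evict 6, frames (3 8 9)
4 → miss, evict 3, frames (8 9 4)
8 → hit
2 → miss, evict 8, frames (9 4 2)
8 → miss, evict 9, frames (4 2 8)
4 → hit
9 → miss, evict 4, frames (2 8 9)
8 → hit
5 → miss, evict 2, frames (8 9 5)
8 → hit
Page faults: 10.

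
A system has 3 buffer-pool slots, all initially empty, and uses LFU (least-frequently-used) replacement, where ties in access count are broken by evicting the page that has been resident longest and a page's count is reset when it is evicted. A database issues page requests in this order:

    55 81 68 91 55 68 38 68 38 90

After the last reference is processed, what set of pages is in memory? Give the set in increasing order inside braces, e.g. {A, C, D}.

{38, 68, 90}

55 → miss, frames [55]
81 → miss, frames [55, 81]
68 → miss, frames [55, 81, 68]
91 → miss, evict 55, frames [81, 68, 91]
55 → miss, evict 81, frames [68, 91, 55]
68 → hit
38 → miss, evict 91, frames [68, 55, 38]
68 → hit
38 → hit
90 → miss, evict 55, frames [68, 38, 90]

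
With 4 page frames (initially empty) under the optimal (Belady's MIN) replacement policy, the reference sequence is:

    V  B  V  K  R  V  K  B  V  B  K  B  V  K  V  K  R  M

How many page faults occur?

5

V → fault, frames [V]
B → fault, frames [V, B]
V → hit
K → fault, frames [V, B, K]
R → fault, frames [V, B, K, R]
V → hit
K → hit
B → hit
V → hit
B → hit
K → hit
B → hit
V → hit
K → hit
V → hit
K → hit
R → hit
M → fault, evict R, frames [V, B, K, M]
Page faults: 5.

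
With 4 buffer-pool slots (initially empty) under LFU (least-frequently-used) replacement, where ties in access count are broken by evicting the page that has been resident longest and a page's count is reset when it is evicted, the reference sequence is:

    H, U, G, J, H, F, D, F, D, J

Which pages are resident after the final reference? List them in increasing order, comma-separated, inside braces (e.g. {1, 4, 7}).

{D, F, H, J}

H: miss, frames [H]
U: miss, frames [H, U]
G: miss, frames [H, U, G]
J: miss, frames [H, U, G, J]
H: hit
F: miss, evict U, frames [H, G, J, F]
D: miss, evict G, frames [H, J, F, D]
F: hit
D: hit
J: hit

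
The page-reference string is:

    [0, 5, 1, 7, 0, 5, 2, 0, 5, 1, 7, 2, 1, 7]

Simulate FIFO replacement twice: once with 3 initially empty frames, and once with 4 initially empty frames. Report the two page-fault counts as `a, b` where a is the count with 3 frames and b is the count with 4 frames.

9, 10

3 frames: F F F F F F F . . F F . . . → 9 faults.
4 frames: F F F F . . F F F F F F . . → 10 faults.
10 > 9: adding a frame increased faults — Belady's anomaly.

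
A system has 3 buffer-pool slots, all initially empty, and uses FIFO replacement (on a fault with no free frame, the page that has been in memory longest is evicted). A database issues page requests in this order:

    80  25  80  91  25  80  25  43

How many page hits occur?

4

80 -> fault, frames {80}
25 -> fault, frames {80,25}
80 -> hit
91 -> fault, frames {80,25,91}
25 -> hit
80 -> hit
25 -> hit
43 -> fault, evict 80, frames {25,91,43}
Hits: 4.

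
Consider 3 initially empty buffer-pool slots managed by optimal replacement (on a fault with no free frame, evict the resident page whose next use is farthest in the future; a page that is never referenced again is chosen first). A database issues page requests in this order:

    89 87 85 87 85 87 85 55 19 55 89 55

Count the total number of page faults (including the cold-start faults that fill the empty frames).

89 → fault, frames {89}
87 → fault, frames {89,87}
85 → fault, frames {89,87,85}
87 → hit
85 → hit
87 → hit
85 → hit
55 → fault, evict 85, frames {89,87,55}
19 → fault, evict 87, frames {89,55,19}
55 → hit
89 → hit
55 → hit
Page faults: 5.

5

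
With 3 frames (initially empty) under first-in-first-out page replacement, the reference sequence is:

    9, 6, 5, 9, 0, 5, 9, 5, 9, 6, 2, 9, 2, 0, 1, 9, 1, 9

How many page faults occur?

10

9: fault, frames {9}
6: fault, frames {9,6}
5: fault, frames {9,6,5}
9: hit
0: fault, evict 9, frames {6,5,0}
5: hit
9: fault, evict 6, frames {5,0,9}
5: hit
9: hit
6: fault, evict 5, frames {0,9,6}
2: fault, evict 0, frames {9,6,2}
9: hit
2: hit
0: fault, evict 9, frames {6,2,0}
1: fault, evict 6, frames {2,0,1}
9: fault, evict 2, frames {0,1,9}
1: hit
9: hit
Page faults: 10.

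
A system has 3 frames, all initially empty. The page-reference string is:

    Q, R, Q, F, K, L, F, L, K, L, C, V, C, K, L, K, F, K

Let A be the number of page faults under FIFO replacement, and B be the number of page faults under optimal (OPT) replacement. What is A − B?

Under FIFO: F F . F F F . . . . F F . F F . F . → 10 faults.
Under OPT: F F . F F F . . . . F F . . F . F . → 9 faults.
A − B = 10 − 9 = 1.

1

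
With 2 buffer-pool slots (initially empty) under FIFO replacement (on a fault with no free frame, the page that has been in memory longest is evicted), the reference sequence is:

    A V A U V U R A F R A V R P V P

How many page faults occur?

A → miss, frames [A]
V → miss, frames [A, V]
A → hit
U → miss, evict A, frames [V, U]
V → hit
U → hit
R → miss, evict V, frames [U, R]
A → miss, evict U, frames [R, A]
F → miss, evict R, frames [A, F]
R → miss, evict A, frames [F, R]
A → miss, evict F, frames [R, A]
V → miss, evict R, frames [A, V]
R → miss, evict A, frames [V, R]
P → miss, evict V, frames [R, P]
V → miss, evict R, frames [P, V]
P → hit
Page faults: 12.

12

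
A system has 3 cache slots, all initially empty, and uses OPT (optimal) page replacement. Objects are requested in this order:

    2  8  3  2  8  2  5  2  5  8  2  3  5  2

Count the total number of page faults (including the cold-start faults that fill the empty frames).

2 → miss, frames {2}
8 → miss, frames {2,8}
3 → miss, frames {2,8,3}
2 → hit
8 → hit
2 → hit
5 → miss, evict 3, frames {2,8,5}
2 → hit
5 → hit
8 → hit
2 → hit
3 → miss, evict 8, frames {2,5,3}
5 → hit
2 → hit
Page faults: 5.

5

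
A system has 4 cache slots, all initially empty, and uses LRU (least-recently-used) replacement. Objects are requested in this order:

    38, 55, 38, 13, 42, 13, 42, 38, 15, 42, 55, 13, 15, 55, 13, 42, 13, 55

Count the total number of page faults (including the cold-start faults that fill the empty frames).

38 → miss, frames (38)
55 → miss, frames (38 55)
38 → hit
13 → miss, frames (55 38 13)
42 → miss, frames (55 38 13 42)
13 → hit
42 → hit
38 → hit
15 → miss, evict 55, frames (13 42 38 15)
42 → hit
55 → miss, evict 13, frames (38 15 42 55)
13 → miss, evict 38, frames (15 42 55 13)
15 → hit
55 → hit
13 → hit
42 → hit
13 → hit
55 → hit
Page faults: 7.

7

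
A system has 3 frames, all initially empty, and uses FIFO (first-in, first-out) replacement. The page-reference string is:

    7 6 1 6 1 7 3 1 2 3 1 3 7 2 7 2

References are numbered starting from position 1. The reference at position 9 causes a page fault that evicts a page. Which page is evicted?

6

pos 1: 7: miss, frames (7)
pos 2: 6: miss, frames (7 6)
pos 3: 1: miss, frames (7 6 1)
pos 4: 6: hit
pos 5: 1: hit
pos 6: 7: hit
pos 7: 3: miss, evict 7, frames (6 1 3)
pos 8: 1: hit
pos 9: 2: miss, evict 6, frames (1 3 2)
At position 9, page 6 is evicted.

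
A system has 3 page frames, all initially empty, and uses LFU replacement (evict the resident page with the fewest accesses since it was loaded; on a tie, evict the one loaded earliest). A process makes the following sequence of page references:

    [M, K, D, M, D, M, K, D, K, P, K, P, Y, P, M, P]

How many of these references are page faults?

8

M → fault, frames (M)
K → fault, frames (M K)
D → fault, frames (M K D)
M → hit
D → hit
M → hit
K → hit
D → hit
K → hit
P → fault, evict M, frames (K D P)
K → hit
P → hit
Y → fault, evict P, frames (K D Y)
P → fault, evict Y, frames (K D P)
M → fault, evict P, frames (K D M)
P → fault, evict M, frames (K D P)
Page faults: 8.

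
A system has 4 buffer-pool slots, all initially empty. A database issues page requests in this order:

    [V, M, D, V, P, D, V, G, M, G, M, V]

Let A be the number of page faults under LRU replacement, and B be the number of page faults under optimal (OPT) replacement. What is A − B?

1

Under LRU: F F F . F . . F F . . . → 6 faults.
Under OPT: F F F . F . . F . . . . → 5 faults.
A − B = 6 − 5 = 1.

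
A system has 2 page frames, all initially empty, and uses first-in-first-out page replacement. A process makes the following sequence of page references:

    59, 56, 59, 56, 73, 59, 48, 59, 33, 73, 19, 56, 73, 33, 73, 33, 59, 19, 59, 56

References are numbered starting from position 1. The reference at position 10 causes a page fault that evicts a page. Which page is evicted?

48

pos 1: 59 -> miss, frames (59)
pos 2: 56 -> miss, frames (59 56)
pos 3: 59 -> hit
pos 4: 56 -> hit
pos 5: 73 -> miss, evict 59, frames (56 73)
pos 6: 59 -> miss, evict 56, frames (73 59)
pos 7: 48 -> miss, evict 73, frames (59 48)
pos 8: 59 -> hit
pos 9: 33 -> miss, evict 59, frames (48 33)
pos 10: 73 -> miss, evict 48, frames (33 73)
At position 10, page 48 is evicted.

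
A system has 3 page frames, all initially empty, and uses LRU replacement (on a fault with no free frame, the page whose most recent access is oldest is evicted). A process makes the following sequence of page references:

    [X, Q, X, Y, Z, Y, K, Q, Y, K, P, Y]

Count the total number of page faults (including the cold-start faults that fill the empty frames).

7

X -> fault, frames (X)
Q -> fault, frames (X Q)
X -> hit
Y -> fault, frames (Q X Y)
Z -> fault, evict Q, frames (X Y Z)
Y -> hit
K -> fault, evict X, frames (Z Y K)
Q -> fault, evict Z, frames (Y K Q)
Y -> hit
K -> hit
P -> fault, evict Q, frames (Y K P)
Y -> hit
Page faults: 7.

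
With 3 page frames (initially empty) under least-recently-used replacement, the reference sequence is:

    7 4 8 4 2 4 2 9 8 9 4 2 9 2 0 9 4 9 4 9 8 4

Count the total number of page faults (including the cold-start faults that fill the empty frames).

11

7: fault, frames [7]
4: fault, frames [7, 4]
8: fault, frames [7, 4, 8]
4: hit
2: fault, evict 7, frames [8, 4, 2]
4: hit
2: hit
9: fault, evict 8, frames [4, 2, 9]
8: fault, evict 4, frames [2, 9, 8]
9: hit
4: fault, evict 2, frames [8, 9, 4]
2: fault, evict 8, frames [9, 4, 2]
9: hit
2: hit
0: fault, evict 4, frames [9, 2, 0]
9: hit
4: fault, evict 2, frames [0, 9, 4]
9: hit
4: hit
9: hit
8: fault, evict 0, frames [4, 9, 8]
4: hit
Page faults: 11.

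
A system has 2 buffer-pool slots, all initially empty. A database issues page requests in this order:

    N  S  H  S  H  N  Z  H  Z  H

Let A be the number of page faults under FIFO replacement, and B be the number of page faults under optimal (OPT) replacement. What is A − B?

1

Under FIFO: F F F . . F F F . . → 6 faults.
Under OPT: F F F . . F F . . . → 5 faults.
A − B = 6 − 5 = 1.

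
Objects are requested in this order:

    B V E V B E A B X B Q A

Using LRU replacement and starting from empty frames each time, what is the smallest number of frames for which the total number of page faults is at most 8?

3

f=1: 12 faults
f=2: 10 faults
f=3: 7 faults
f=4: 6 faults
f=5: 6 faults
f=6: 6 faults
Smallest f with faults ≤ 8 is 3.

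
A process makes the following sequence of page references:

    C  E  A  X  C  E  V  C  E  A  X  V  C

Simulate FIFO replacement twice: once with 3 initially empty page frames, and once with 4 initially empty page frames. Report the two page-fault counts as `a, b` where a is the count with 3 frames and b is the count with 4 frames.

3 frames: F F F F F F F . . F F . F → 10 faults.
4 frames: F F F F . . F F F F F F F → 11 faults.
11 > 10: adding a frame increased faults — Belady's anomaly.

10, 11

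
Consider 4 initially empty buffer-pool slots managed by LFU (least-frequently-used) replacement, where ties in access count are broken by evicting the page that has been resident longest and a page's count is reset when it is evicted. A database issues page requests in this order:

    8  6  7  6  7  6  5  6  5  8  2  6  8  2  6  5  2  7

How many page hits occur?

8 -> fault, frames {8}
6 -> fault, frames {8,6}
7 -> fault, frames {8,6,7}
6 -> hit
7 -> hit
6 -> hit
5 -> fault, frames {8,6,7,5}
6 -> hit
5 -> hit
8 -> hit
2 -> fault, evict 8, frames {6,7,5,2}
6 -> hit
8 -> fault, evict 2, frames {6,7,5,8}
2 -> fault, evict 8, frames {6,7,5,2}
6 -> hit
5 -> hit
2 -> hit
7 -> hit
Hits: 11.

11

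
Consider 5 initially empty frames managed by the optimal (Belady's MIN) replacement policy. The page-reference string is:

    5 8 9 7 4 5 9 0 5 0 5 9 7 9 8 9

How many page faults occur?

5 -> miss, frames {5}
8 -> miss, frames {5,8}
9 -> miss, frames {5,8,9}
7 -> miss, frames {5,8,9,7}
4 -> miss, frames {5,8,9,7,4}
5 -> hit
9 -> hit
0 -> miss, evict 4, frames {5,8,9,7,0}
5 -> hit
0 -> hit
5 -> hit
9 -> hit
7 -> hit
9 -> hit
8 -> hit
9 -> hit
Page faults: 6.

6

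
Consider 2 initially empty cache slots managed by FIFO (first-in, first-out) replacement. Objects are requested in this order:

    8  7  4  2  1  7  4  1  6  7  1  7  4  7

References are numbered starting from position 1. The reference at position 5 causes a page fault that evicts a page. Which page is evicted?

pos 1: 8: miss, frames [8]
pos 2: 7: miss, frames [8, 7]
pos 3: 4: miss, evict 8, frames [7, 4]
pos 4: 2: miss, evict 7, frames [4, 2]
pos 5: 1: miss, evict 4, frames [2, 1]
At position 5, page 4 is evicted.

4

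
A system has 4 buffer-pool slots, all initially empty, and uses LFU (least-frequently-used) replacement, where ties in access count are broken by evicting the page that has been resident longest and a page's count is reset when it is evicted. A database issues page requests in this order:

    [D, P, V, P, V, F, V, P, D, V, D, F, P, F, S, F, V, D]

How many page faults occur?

D → miss, frames [D]
P → miss, frames [D, P]
V → miss, frames [D, P, V]
P → hit
V → hit
F → miss, frames [D, P, V, F]
V → hit
P → hit
D → hit
V → hit
D → hit
F → hit
P → hit
F → hit
S → miss, evict D, frames [P, V, F, S]
F → hit
V → hit
D → miss, evict S, frames [P, V, F, D]
Page faults: 6.

6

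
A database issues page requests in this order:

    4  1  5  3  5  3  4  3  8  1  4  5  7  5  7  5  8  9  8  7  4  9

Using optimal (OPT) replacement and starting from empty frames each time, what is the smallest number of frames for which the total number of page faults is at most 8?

f=1: 22 faults
f=2: 13 faults
f=3: 10 faults
f=4: 7 faults
f=5: 7 faults
f=6: 7 faults
f=7: 7 faults
Smallest f with faults ≤ 8 is 4.

4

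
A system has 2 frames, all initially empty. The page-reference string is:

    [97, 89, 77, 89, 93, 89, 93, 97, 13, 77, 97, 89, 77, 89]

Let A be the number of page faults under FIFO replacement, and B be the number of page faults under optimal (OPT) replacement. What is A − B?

3

Under FIFO: F F F . F F . F F F F F F . → 11 faults.
Under OPT: F F F . F . . F F F . F . . → 8 faults.
A − B = 11 − 8 = 3.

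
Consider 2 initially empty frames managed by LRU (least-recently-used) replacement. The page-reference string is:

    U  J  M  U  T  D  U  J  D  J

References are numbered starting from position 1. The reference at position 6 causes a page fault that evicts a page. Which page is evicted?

U

pos 1: U -> miss, frames {U}
pos 2: J -> miss, frames {U,J}
pos 3: M -> miss, evict U, frames {J,M}
pos 4: U -> miss, evict J, frames {M,U}
pos 5: T -> miss, evict M, frames {U,T}
pos 6: D -> miss, evict U, frames {T,D}
At position 6, page U is evicted.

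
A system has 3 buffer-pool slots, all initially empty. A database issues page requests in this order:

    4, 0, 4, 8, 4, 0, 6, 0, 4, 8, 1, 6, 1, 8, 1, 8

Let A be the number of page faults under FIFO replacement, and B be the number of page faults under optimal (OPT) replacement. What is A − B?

1

Under FIFO: F F . F . . F . F . F . . F . . → 7 faults.
Under OPT: F F . F . . F . . F F . . . . . → 6 faults.
A − B = 7 − 6 = 1.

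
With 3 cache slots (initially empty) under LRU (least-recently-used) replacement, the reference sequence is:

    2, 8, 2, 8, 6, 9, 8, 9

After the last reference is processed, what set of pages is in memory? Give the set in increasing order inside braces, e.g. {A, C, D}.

{6, 8, 9}

2: fault, frames (2)
8: fault, frames (2 8)
2: hit
8: hit
6: fault, frames (2 8 6)
9: fault, evict 2, frames (8 6 9)
8: hit
9: hit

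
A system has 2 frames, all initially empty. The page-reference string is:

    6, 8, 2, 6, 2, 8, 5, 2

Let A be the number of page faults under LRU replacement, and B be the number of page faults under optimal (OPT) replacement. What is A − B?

Under LRU: F F F F . F F F → 7 faults.
Under OPT: F F F . . F F . → 5 faults.
A − B = 7 − 5 = 2.

2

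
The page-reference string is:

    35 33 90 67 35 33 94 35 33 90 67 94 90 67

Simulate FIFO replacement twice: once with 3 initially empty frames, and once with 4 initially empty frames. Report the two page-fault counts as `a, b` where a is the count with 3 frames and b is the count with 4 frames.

3 frames: F F F F F F F . . F F . . . → 9 faults.
4 frames: F F F F . . F F F F F F . . → 10 faults.
10 > 9: adding a frame increased faults — Belady's anomaly.

9, 10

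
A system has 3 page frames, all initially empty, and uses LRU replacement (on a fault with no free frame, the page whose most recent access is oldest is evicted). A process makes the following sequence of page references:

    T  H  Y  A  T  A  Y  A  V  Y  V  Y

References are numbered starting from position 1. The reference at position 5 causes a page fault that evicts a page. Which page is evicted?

pos 1: T → miss, frames [T]
pos 2: H → miss, frames [T, H]
pos 3: Y → miss, frames [T, H, Y]
pos 4: A → miss, evict T, frames [H, Y, A]
pos 5: T → miss, evict H, frames [Y, A, T]
At position 5, page H is evicted.

H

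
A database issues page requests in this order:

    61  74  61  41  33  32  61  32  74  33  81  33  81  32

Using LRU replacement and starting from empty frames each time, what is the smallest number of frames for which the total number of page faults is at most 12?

2

f=1: 14 faults
f=2: 10 faults
f=3: 10 faults
f=4: 7 faults
f=5: 6 faults
f=6: 6 faults
Smallest f with faults ≤ 12 is 2.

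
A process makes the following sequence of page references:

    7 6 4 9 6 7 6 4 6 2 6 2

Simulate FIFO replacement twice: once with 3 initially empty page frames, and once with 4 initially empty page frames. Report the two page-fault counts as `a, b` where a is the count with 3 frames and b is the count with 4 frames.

8, 5

3 frames: F F F F . F F F . F . . → 8 faults.
4 frames: F F F F . . . . . F . . → 5 faults.
5 < 8: adding a frame reduced faults, as is typical.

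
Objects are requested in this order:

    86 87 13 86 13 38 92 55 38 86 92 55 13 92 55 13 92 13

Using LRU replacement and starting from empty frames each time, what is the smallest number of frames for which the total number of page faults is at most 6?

f=1: 18 faults
f=2: 16 faults
f=3: 10 faults
f=4: 8 faults
f=5: 6 faults
f=6: 6 faults
Smallest f with faults ≤ 6 is 5.

5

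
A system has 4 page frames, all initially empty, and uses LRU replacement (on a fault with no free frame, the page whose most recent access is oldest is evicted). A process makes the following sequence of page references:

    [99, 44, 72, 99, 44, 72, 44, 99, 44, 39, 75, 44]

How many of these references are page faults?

5

99 -> miss, frames (99)
44 -> miss, frames (99 44)
72 -> miss, frames (99 44 72)
99 -> hit
44 -> hit
72 -> hit
44 -> hit
99 -> hit
44 -> hit
39 -> miss, frames (72 99 44 39)
75 -> miss, evict 72, frames (99 44 39 75)
44 -> hit
Page faults: 5.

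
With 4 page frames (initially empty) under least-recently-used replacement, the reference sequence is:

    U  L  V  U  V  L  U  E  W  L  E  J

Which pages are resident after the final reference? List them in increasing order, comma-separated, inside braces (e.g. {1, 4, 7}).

{E, J, L, W}

U: fault, frames (U)
L: fault, frames (U L)
V: fault, frames (U L V)
U: hit
V: hit
L: hit
U: hit
E: fault, frames (V L U E)
W: fault, evict V, frames (L U E W)
L: hit
E: hit
J: fault, evict U, frames (W L E J)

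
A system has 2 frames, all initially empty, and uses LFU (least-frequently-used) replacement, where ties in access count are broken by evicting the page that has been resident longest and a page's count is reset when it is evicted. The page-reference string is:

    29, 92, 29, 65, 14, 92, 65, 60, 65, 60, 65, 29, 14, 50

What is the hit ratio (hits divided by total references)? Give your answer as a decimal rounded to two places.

0.14

29: miss, frames [29]
92: miss, frames [29, 92]
29: hit
65: miss, evict 92, frames [29, 65]
14: miss, evict 65, frames [29, 14]
92: miss, evict 14, frames [29, 92]
65: miss, evict 92, frames [29, 65]
60: miss, evict 65, frames [29, 60]
65: miss, evict 60, frames [29, 65]
60: miss, evict 65, frames [29, 60]
65: miss, evict 60, frames [29, 65]
29: hit
14: miss, evict 65, frames [29, 14]
50: miss, evict 14, frames [29, 50]
Hits: 2 of 14 references → 2/14 = 0.1429.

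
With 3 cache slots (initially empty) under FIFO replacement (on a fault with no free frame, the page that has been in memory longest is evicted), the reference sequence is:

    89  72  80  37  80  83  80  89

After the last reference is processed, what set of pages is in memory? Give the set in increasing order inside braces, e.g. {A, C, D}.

{37, 83, 89}

89: miss, frames (89)
72: miss, frames (89 72)
80: miss, frames (89 72 80)
37: miss, evict 89, frames (72 80 37)
80: hit
83: miss, evict 72, frames (80 37 83)
80: hit
89: miss, evict 80, frames (37 83 89)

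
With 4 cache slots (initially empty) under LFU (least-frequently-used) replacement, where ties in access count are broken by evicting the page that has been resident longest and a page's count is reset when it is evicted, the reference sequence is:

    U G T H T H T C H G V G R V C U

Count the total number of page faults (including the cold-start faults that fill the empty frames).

10

U: fault, frames {U}
G: fault, frames {U,G}
T: fault, frames {U,G,T}
H: fault, frames {U,G,T,H}
T: hit
H: hit
T: hit
C: fault, evict U, frames {G,T,H,C}
H: hit
G: hit
V: fault, evict C, frames {G,T,H,V}
G: hit
R: fault, evict V, frames {G,T,H,R}
V: fault, evict R, frames {G,T,H,V}
C: fault, evict V, frames {G,T,H,C}
U: fault, evict C, frames {G,T,H,U}
Page faults: 10.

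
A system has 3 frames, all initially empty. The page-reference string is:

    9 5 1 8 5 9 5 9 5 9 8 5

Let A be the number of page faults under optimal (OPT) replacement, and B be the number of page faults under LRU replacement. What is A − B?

-1

Under OPT: F F F F . . . . . . . . → 4 faults.
Under LRU: F F F F . F . . . . . . → 5 faults.
A − B = 4 − 5 = -1.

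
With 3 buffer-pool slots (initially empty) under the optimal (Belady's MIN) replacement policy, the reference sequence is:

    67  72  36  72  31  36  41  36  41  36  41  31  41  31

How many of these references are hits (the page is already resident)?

9

67 → fault, frames [67]
72 → fault, frames [67, 72]
36 → fault, frames [67, 72, 36]
72 → hit
31 → fault, evict 72, frames [67, 36, 31]
36 → hit
41 → fault, evict 67, frames [36, 31, 41]
36 → hit
41 → hit
36 → hit
41 → hit
31 → hit
41 → hit
31 → hit
Hits: 9.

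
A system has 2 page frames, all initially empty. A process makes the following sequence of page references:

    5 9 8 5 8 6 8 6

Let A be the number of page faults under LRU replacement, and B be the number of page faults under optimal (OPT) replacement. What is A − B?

1

Under LRU: F F F F . F . . → 5 faults.
Under OPT: F F F . . F . . → 4 faults.
A − B = 5 − 4 = 1.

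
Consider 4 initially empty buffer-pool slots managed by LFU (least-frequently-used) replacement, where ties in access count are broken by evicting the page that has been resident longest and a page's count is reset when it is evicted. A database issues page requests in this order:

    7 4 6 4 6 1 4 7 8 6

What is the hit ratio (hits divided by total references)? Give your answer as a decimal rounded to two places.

7 → fault, frames {7}
4 → fault, frames {7,4}
6 → fault, frames {7,4,6}
4 → hit
6 → hit
1 → fault, frames {7,4,6,1}
4 → hit
7 → hit
8 → fault, evict 1, frames {7,4,6,8}
6 → hit
Hits: 5 of 10 references → 5/10 = 0.5000.

0.50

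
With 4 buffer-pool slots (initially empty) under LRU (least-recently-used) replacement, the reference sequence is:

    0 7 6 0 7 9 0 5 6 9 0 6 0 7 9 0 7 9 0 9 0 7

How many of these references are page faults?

0 → miss, frames [0]
7 → miss, frames [0, 7]
6 → miss, frames [0, 7, 6]
0 → hit
7 → hit
9 → miss, frames [6, 0, 7, 9]
0 → hit
5 → miss, evict 6, frames [7, 9, 0, 5]
6 → miss, evict 7, frames [9, 0, 5, 6]
9 → hit
0 → hit
6 → hit
0 → hit
7 → miss, evict 5, frames [9, 6, 0, 7]
9 → hit
0 → hit
7 → hit
9 → hit
0 → hit
9 → hit
0 → hit
7 → hit
Page faults: 7.

7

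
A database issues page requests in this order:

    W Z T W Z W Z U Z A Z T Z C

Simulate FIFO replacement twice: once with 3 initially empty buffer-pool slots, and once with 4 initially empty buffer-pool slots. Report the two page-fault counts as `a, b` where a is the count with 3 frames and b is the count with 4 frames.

8, 6

3 frames: F F F . . . . F . F F F . F → 8 faults.
4 frames: F F F . . . . F . F . . . F → 6 faults.
6 < 8: adding a frame reduced faults, as is typical.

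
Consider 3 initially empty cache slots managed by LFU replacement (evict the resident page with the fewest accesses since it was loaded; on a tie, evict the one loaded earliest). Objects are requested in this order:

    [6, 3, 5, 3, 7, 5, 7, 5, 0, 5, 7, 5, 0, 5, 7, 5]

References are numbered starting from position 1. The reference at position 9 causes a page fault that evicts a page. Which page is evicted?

pos 1: 6: fault, frames (6)
pos 2: 3: fault, frames (6 3)
pos 3: 5: fault, frames (6 3 5)
pos 4: 3: hit
pos 5: 7: fault, evict 6, frames (3 5 7)
pos 6: 5: hit
pos 7: 7: hit
pos 8: 5: hit
pos 9: 0: fault, evict 3, frames (5 7 0)
At position 9, page 3 is evicted.

3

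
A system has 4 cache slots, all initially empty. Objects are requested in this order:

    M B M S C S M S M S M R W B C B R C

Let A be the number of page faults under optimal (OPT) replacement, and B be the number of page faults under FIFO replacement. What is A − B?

-1

Under OPT: F F . F F . . . . . . F F . . . . . → 6 faults.
Under FIFO: F F . F F . . . . . . F F F . . . . → 7 faults.
A − B = 6 − 7 = -1.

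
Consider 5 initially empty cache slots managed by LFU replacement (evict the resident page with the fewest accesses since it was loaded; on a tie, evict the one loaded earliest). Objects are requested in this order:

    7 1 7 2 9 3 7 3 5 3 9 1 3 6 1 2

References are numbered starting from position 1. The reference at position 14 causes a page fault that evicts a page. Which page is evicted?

pos 1: 7: miss, frames [7]
pos 2: 1: miss, frames [7, 1]
pos 3: 7: hit
pos 4: 2: miss, frames [7, 1, 2]
pos 5: 9: miss, frames [7, 1, 2, 9]
pos 6: 3: miss, frames [7, 1, 2, 9, 3]
pos 7: 7: hit
pos 8: 3: hit
pos 9: 5: miss, evict 1, frames [7, 2, 9, 3, 5]
pos 10: 3: hit
pos 11: 9: hit
pos 12: 1: miss, evict 2, frames [7, 9, 3, 5, 1]
pos 13: 3: hit
pos 14: 6: miss, evict 5, frames [7, 9, 3, 1, 6]
At position 14, page 5 is evicted.

5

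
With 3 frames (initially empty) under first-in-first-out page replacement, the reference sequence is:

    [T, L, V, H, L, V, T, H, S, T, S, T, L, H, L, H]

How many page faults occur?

T → fault, frames [T]
L → fault, frames [T, L]
V → fault, frames [T, L, V]
H → fault, evict T, frames [L, V, H]
L → hit
V → hit
T → fault, evict L, frames [V, H, T]
H → hit
S → fault, evict V, frames [H, T, S]
T → hit
S → hit
T → hit
L → fault, evict H, frames [T, S, L]
H → fault, evict T, frames [S, L, H]
L → hit
H → hit
Page faults: 8.

8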